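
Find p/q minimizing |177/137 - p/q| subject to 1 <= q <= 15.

9/7

Expand x = 177/137 as a continued fraction with the Euclidean algorithm:
  177 = 1*137 + 40, so a_0 = 1.
  137 = 3*40 + 17, so a_1 = 3.
  40 = 2*17 + 6, so a_2 = 2.
  17 = 2*6 + 5, so a_3 = 2.
  6 = 1*5 + 1, so a_4 = 1.
  5 = 5*1 + 0, so a_5 = 5.
so x = [1; 3, 2, 2, 1, 5].
Convergents (p_i = a_i*p_{i-1} + p_{i-2}, q_i = a_i*q_{i-1} + q_{i-2} with p_{-2}=0, p_{-1}=1, q_{-2}=1, q_{-1}=0), until the denominator exceeds 15:
  i=0: a_0=1, p_0 = 1*1 + 0 = 1, q_0 = 1*0 + 1 = 1.
  i=1: a_1=3, p_1 = 3*1 + 1 = 4, q_1 = 3*1 + 0 = 3.
  i=2: a_2=2, p_2 = 2*4 + 1 = 9, q_2 = 2*3 + 1 = 7.
  i=3: a_3=2, p_3 = 2*9 + 4 = 22, q_3 = 2*7 + 3 = 17.
q_3 = 17 > 15, so the last convergent with denominator <= 15 is p_2/q_2 = 9/7.
The closest fraction with denominator <= 15 is either p_2/q_2 or the intermediate fraction (k*p_2 + p_1)/(k*q_2 + q_1) with the largest k >= 1 whose denominator stays <= 15; these approach x as k grows, and every other convergent or intermediate fraction in range is farther away.
Largest k: floor((15 - q_1)/q_2) = floor((15 - 3)/7) = 1.
That gives (1*9 + 4)/(1*7 + 3) = 13/10.
Compare the errors: |x - 9/7| = |177*7 - 9*137|/(137*7) = 6/959, and |x - 13/10| = |177*10 - 13*137|/(137*10) = 11/1370.
Cross-multiplying, 6*1370 = 8220 < 10549 = 11*959, so 6/959 is smaller: the convergent 9/7 is closer to x than 13/10.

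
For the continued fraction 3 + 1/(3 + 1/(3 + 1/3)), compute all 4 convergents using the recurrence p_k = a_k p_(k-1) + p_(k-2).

3/1, 10/3, 33/10, 109/33

Using the convergent recurrence p_i = a_i*p_{i-1} + p_{i-2}, q_i = a_i*q_{i-1} + q_{i-2} with p_{-2}=0, p_{-1}=1, q_{-2}=1, q_{-1}=0:
  i=0: a_0=3, p_0 = 3*1 + 0 = 3, q_0 = 3*0 + 1 = 1.
  i=1: a_1=3, p_1 = 3*3 + 1 = 10, q_1 = 3*1 + 0 = 3.
  i=2: a_2=3, p_2 = 3*10 + 3 = 33, q_2 = 3*3 + 1 = 10.
  i=3: a_3=3, p_3 = 3*33 + 10 = 109, q_3 = 3*10 + 3 = 33.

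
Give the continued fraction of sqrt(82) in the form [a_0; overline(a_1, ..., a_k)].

Write x_i = (sqrt(82) + m_i)/d_i with (m_0, d_0) = (0, 1). a_0 = floor(sqrt(82)) = 9, since 9^2 = 81 <= 82 < 100 = 10^2.
Iterate m_{i+1} = d_i*a_i - m_i, d_{i+1} = (82 - m_{i+1}^2)/d_i, a_{i+1} = floor((a_0 + m_{i+1})/d_{i+1}):
  m_1 = 1*9 - 0 = 9, d_1 = (82 - 9^2)/1 = 1/1 = 1, a_1 = floor((9 + 9)/1) = 18.
  m_2 = 1*18 - 9 = 9, d_2 = (82 - 9^2)/1 = 1/1 = 1: (m_2, d_2) = (m_1, d_1) = (9, 1), so from here the quotient a_1 repeats; the period length is 1.
Hence the expansion of sqrt(82) is a_0 = 9 followed by the repeating block 18 (period 1).

[9; overline(18)]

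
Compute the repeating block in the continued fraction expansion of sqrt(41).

[6; (2, 2, 12)]

Write x_i = (sqrt(41) + m_i)/d_i with (m_0, d_0) = (0, 1). a_0 = floor(sqrt(41)) = 6, since 6^2 = 36 <= 41 < 49 = 7^2.
Iterate m_{i+1} = d_i*a_i - m_i, d_{i+1} = (41 - m_{i+1}^2)/d_i, a_{i+1} = floor((a_0 + m_{i+1})/d_{i+1}):
  m_1 = 1*6 - 0 = 6, d_1 = (41 - 6^2)/1 = 5/1 = 5, a_1 = floor((6 + 6)/5) = 2.
  m_2 = 5*2 - 6 = 4, d_2 = (41 - 4^2)/5 = 25/5 = 5, a_2 = floor((6 + 4)/5) = 2.
  m_3 = 5*2 - 4 = 6, d_3 = (41 - 6^2)/5 = 5/5 = 1, a_3 = floor((6 + 6)/1) = 12.
  m_4 = 1*12 - 6 = 6, d_4 = (41 - 6^2)/1 = 5/1 = 5: (m_4, d_4) = (m_1, d_1) = (6, 5), so from here the quotients repeat a_1, ..., a_3; the period length is 3.
Hence the expansion of sqrt(41) is a_0 = 6 followed by the repeating block 2, 2, 12 (period 3).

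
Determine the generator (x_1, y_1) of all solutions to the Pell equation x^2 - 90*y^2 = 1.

First expand sqrt(90) as a continued fraction. With x_i = (sqrt(90) + m_i)/d_i and (m_0, d_0) = (0, 1): a_0 = floor(sqrt(90)) = 9, since 9^2 = 81 <= 90 < 100 = 10^2.
Iterate m_{i+1} = d_i*a_i - m_i, d_{i+1} = (90 - m_{i+1}^2)/d_i, a_{i+1} = floor((a_0 + m_{i+1})/d_{i+1}):
  m_1 = 1*9 - 0 = 9, d_1 = (90 - 9^2)/1 = 9/1 = 9, a_1 = floor((9 + 9)/9) = 2.
  m_2 = 9*2 - 9 = 9, d_2 = (90 - 9^2)/9 = 9/9 = 1, a_2 = floor((9 + 9)/1) = 18.
  m_3 = 1*18 - 9 = 9, d_3 = (90 - 9^2)/1 = 9/1 = 9: (m_3, d_3) = (m_1, d_1) = (9, 9), so from here the quotients repeat a_1, a_2; the period length is 2.
So sqrt(90) = [9; (2, 18)] with period length k = 2.
k is even, so the fundamental solution of x^2 - 90y^2 = 1 is (p_{k-1}, q_{k-1}) = (p_1, q_1); compute convergents through index 1.
Convergents (p_i = a_i*p_{i-1} + p_{i-2}, q_i = a_i*q_{i-1} + q_{i-2} with p_{-2}=0, p_{-1}=1, q_{-2}=1, q_{-1}=0):
  i=0: a_0=9, p_0 = 9*1 + 0 = 9, q_0 = 9*0 + 1 = 1.
  i=1: a_1=2, p_1 = 2*9 + 1 = 19, q_1 = 2*1 + 0 = 2.
Check: 19^2 - 90*2^2 = 361 - 360 = 1, so (x, y) = (19, 2) solves the equation, and by the theorem it is the least positive solution.

(x, y) = (19, 2)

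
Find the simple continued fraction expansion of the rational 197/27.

[7; 3, 2, 1, 2]

Run the Euclidean algorithm on 197 and 27; the successive quotients are the partial quotients a_0, a_1, ... (each step inverts the fractional part left over by the previous one):
  197 = 7*27 + 8, so a_0 = 7.
  27 = 3*8 + 3, so a_1 = 3.
  8 = 2*3 + 2, so a_2 = 2.
  3 = 1*2 + 1, so a_3 = 1.
  2 = 2*1 + 0, so a_4 = 2.
The remainder reaches 0 after 5 divisions, so the expansion has 5 partial quotients, read off in order.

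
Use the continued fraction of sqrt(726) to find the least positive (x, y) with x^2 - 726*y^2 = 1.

First expand sqrt(726) as a continued fraction. With x_i = (sqrt(726) + m_i)/d_i and (m_0, d_0) = (0, 1): a_0 = floor(sqrt(726)) = 26, since 26^2 = 676 <= 726 < 729 = 27^2.
Iterate m_{i+1} = d_i*a_i - m_i, d_{i+1} = (726 - m_{i+1}^2)/d_i, a_{i+1} = floor((a_0 + m_{i+1})/d_{i+1}):
  m_1 = 1*26 - 0 = 26, d_1 = (726 - 26^2)/1 = 50/1 = 50, a_1 = floor((26 + 26)/50) = 1.
  m_2 = 50*1 - 26 = 24, d_2 = (726 - 24^2)/50 = 150/50 = 3, a_2 = floor((26 + 24)/3) = 16.
  m_3 = 3*16 - 24 = 24, d_3 = (726 - 24^2)/3 = 150/3 = 50, a_3 = floor((26 + 24)/50) = 1.
  m_4 = 50*1 - 24 = 26, d_4 = (726 - 26^2)/50 = 50/50 = 1, a_4 = floor((26 + 26)/1) = 52.
  m_5 = 1*52 - 26 = 26, d_5 = (726 - 26^2)/1 = 50/1 = 50: (m_5, d_5) = (m_1, d_1) = (26, 50), so from here the quotients repeat a_1, ..., a_4; the period length is 4.
So sqrt(726) = [26; (1, 16, 1, 52)] with period length k = 4.
k is even, so the fundamental solution of x^2 - 726y^2 = 1 is (p_{k-1}, q_{k-1}) = (p_3, q_3); compute convergents through index 3.
Convergents (p_i = a_i*p_{i-1} + p_{i-2}, q_i = a_i*q_{i-1} + q_{i-2} with p_{-2}=0, p_{-1}=1, q_{-2}=1, q_{-1}=0):
  i=0: a_0=26, p_0 = 26*1 + 0 = 26, q_0 = 26*0 + 1 = 1.
  i=1: a_1=1, p_1 = 1*26 + 1 = 27, q_1 = 1*1 + 0 = 1.
  i=2: a_2=16, p_2 = 16*27 + 26 = 458, q_2 = 16*1 + 1 = 17.
  i=3: a_3=1, p_3 = 1*458 + 27 = 485, q_3 = 1*17 + 1 = 18.
Check: 485^2 - 726*18^2 = 235225 - 235224 = 1, so (x, y) = (485, 18) solves the equation, and by the theorem it is the least positive solution.

(x, y) = (485, 18)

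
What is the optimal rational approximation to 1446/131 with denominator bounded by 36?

Expand x = 1446/131 as a continued fraction with the Euclidean algorithm:
  1446 = 11*131 + 5, so a_0 = 11.
  131 = 26*5 + 1, so a_1 = 26.
  5 = 5*1 + 0, so a_2 = 5.
so x = [11; 26, 5].
Convergents (p_i = a_i*p_{i-1} + p_{i-2}, q_i = a_i*q_{i-1} + q_{i-2} with p_{-2}=0, p_{-1}=1, q_{-2}=1, q_{-1}=0), until the denominator exceeds 36:
  i=0: a_0=11, p_0 = 11*1 + 0 = 11, q_0 = 11*0 + 1 = 1.
  i=1: a_1=26, p_1 = 26*11 + 1 = 287, q_1 = 26*1 + 0 = 26.
  i=2: a_2=5, p_2 = 5*287 + 11 = 1446, q_2 = 5*26 + 1 = 131.
q_2 = 131 > 36, so the last convergent with denominator <= 36 is p_1/q_1 = 287/26.
The closest fraction with denominator <= 36 is either p_1/q_1 or the intermediate fraction (k*p_1 + p_0)/(k*q_1 + q_0) with the largest k >= 1 whose denominator stays <= 36; these approach x as k grows, and every other convergent or intermediate fraction in range is farther away.
Largest k: floor((36 - q_0)/q_1) = floor((36 - 1)/26) = 1.
That gives (1*287 + 11)/(1*26 + 1) = 298/27.
Compare the errors: |x - 287/26| = |1446*26 - 287*131|/(131*26) = 1/3406, and |x - 298/27| = |1446*27 - 298*131|/(131*27) = 4/3537.
Cross-multiplying, 1*3537 = 3537 < 13624 = 4*3406, so 1/3406 is smaller: the convergent 287/26 is closer to x than 298/27.

287/26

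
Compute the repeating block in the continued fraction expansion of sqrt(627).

[25; (25, 50)]

Write x_i = (sqrt(627) + m_i)/d_i with (m_0, d_0) = (0, 1). a_0 = floor(sqrt(627)) = 25, since 25^2 = 625 <= 627 < 676 = 26^2.
Iterate m_{i+1} = d_i*a_i - m_i, d_{i+1} = (627 - m_{i+1}^2)/d_i, a_{i+1} = floor((a_0 + m_{i+1})/d_{i+1}):
  m_1 = 1*25 - 0 = 25, d_1 = (627 - 25^2)/1 = 2/1 = 2, a_1 = floor((25 + 25)/2) = 25.
  m_2 = 2*25 - 25 = 25, d_2 = (627 - 25^2)/2 = 2/2 = 1, a_2 = floor((25 + 25)/1) = 50.
  m_3 = 1*50 - 25 = 25, d_3 = (627 - 25^2)/1 = 2/1 = 2: (m_3, d_3) = (m_1, d_1) = (25, 2), so from here the quotients repeat a_1, a_2; the period length is 2.
Hence the expansion of sqrt(627) is a_0 = 25 followed by the repeating block 25, 50 (period 2).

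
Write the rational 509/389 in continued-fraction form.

[1; 3, 4, 7, 4]

Run the Euclidean algorithm on 509 and 389; the successive quotients are the partial quotients a_0, a_1, ... (each step inverts the fractional part left over by the previous one):
  509 = 1*389 + 120, so a_0 = 1.
  389 = 3*120 + 29, so a_1 = 3.
  120 = 4*29 + 4, so a_2 = 4.
  29 = 7*4 + 1, so a_3 = 7.
  4 = 4*1 + 0, so a_4 = 4.
The remainder reaches 0 after 5 divisions, so the expansion has 5 partial quotients, read off in order.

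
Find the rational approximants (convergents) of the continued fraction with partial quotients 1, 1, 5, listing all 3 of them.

1/1, 2/1, 11/6

Using the convergent recurrence p_i = a_i*p_{i-1} + p_{i-2}, q_i = a_i*q_{i-1} + q_{i-2} with p_{-2}=0, p_{-1}=1, q_{-2}=1, q_{-1}=0:
  i=0: a_0=1, p_0 = 1*1 + 0 = 1, q_0 = 1*0 + 1 = 1.
  i=1: a_1=1, p_1 = 1*1 + 1 = 2, q_1 = 1*1 + 0 = 1.
  i=2: a_2=5, p_2 = 5*2 + 1 = 11, q_2 = 5*1 + 1 = 6.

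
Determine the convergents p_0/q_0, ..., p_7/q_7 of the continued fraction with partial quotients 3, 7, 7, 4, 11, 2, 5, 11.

3/1, 22/7, 157/50, 650/207, 7307/2327, 15264/4861, 83627/26632, 935161/297813

Using the convergent recurrence p_i = a_i*p_{i-1} + p_{i-2}, q_i = a_i*q_{i-1} + q_{i-2} with p_{-2}=0, p_{-1}=1, q_{-2}=1, q_{-1}=0:
  i=0: a_0=3, p_0 = 3*1 + 0 = 3, q_0 = 3*0 + 1 = 1.
  i=1: a_1=7, p_1 = 7*3 + 1 = 22, q_1 = 7*1 + 0 = 7.
  i=2: a_2=7, p_2 = 7*22 + 3 = 157, q_2 = 7*7 + 1 = 50.
  i=3: a_3=4, p_3 = 4*157 + 22 = 650, q_3 = 4*50 + 7 = 207.
  i=4: a_4=11, p_4 = 11*650 + 157 = 7307, q_4 = 11*207 + 50 = 2327.
  i=5: a_5=2, p_5 = 2*7307 + 650 = 15264, q_5 = 2*2327 + 207 = 4861.
  i=6: a_6=5, p_6 = 5*15264 + 7307 = 83627, q_6 = 5*4861 + 2327 = 26632.
  i=7: a_7=11, p_7 = 11*83627 + 15264 = 935161, q_7 = 11*26632 + 4861 = 297813.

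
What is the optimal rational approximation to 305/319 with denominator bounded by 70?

Expand x = 305/319 as a continued fraction with the Euclidean algorithm:
  305 = 0*319 + 305, so a_0 = 0.
  319 = 1*305 + 14, so a_1 = 1.
  305 = 21*14 + 11, so a_2 = 21.
  14 = 1*11 + 3, so a_3 = 1.
  11 = 3*3 + 2, so a_4 = 3.
  3 = 1*2 + 1, so a_5 = 1.
  2 = 2*1 + 0, so a_6 = 2.
so x = [0; 1, 21, 1, 3, 1, 2].
Convergents (p_i = a_i*p_{i-1} + p_{i-2}, q_i = a_i*q_{i-1} + q_{i-2} with p_{-2}=0, p_{-1}=1, q_{-2}=1, q_{-1}=0), until the denominator exceeds 70:
  i=0: a_0=0, p_0 = 0*1 + 0 = 0, q_0 = 0*0 + 1 = 1.
  i=1: a_1=1, p_1 = 1*0 + 1 = 1, q_1 = 1*1 + 0 = 1.
  i=2: a_2=21, p_2 = 21*1 + 0 = 21, q_2 = 21*1 + 1 = 22.
  i=3: a_3=1, p_3 = 1*21 + 1 = 22, q_3 = 1*22 + 1 = 23.
  i=4: a_4=3, p_4 = 3*22 + 21 = 87, q_4 = 3*23 + 22 = 91.
q_4 = 91 > 70, so the last convergent with denominator <= 70 is p_3/q_3 = 22/23.
The closest fraction with denominator <= 70 is either p_3/q_3 or the intermediate fraction (k*p_3 + p_2)/(k*q_3 + q_2) with the largest k >= 1 whose denominator stays <= 70; these approach x as k grows, and every other convergent or intermediate fraction in range is farther away.
Largest k: floor((70 - q_2)/q_3) = floor((70 - 22)/23) = 2.
That gives (2*22 + 21)/(2*23 + 22) = 65/68.
Compare the errors: |x - 22/23| = |305*23 - 22*319|/(319*23) = 3/7337, and |x - 65/68| = |305*68 - 65*319|/(319*68) = 5/21692.
Cross-multiplying, 5*7337 = 36685 < 65076 = 3*21692, so 5/21692 is smaller: the intermediate fraction 65/68 is closer to x than 22/23.

65/68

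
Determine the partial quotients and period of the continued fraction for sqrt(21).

Write x_i = (sqrt(21) + m_i)/d_i with (m_0, d_0) = (0, 1). a_0 = floor(sqrt(21)) = 4, since 4^2 = 16 <= 21 < 25 = 5^2.
Iterate m_{i+1} = d_i*a_i - m_i, d_{i+1} = (21 - m_{i+1}^2)/d_i, a_{i+1} = floor((a_0 + m_{i+1})/d_{i+1}):
  m_1 = 1*4 - 0 = 4, d_1 = (21 - 4^2)/1 = 5/1 = 5, a_1 = floor((4 + 4)/5) = 1.
  m_2 = 5*1 - 4 = 1, d_2 = (21 - 1^2)/5 = 20/5 = 4, a_2 = floor((4 + 1)/4) = 1.
  m_3 = 4*1 - 1 = 3, d_3 = (21 - 3^2)/4 = 12/4 = 3, a_3 = floor((4 + 3)/3) = 2.
  m_4 = 3*2 - 3 = 3, d_4 = (21 - 3^2)/3 = 12/3 = 4, a_4 = floor((4 + 3)/4) = 1.
  m_5 = 4*1 - 3 = 1, d_5 = (21 - 1^2)/4 = 20/4 = 5, a_5 = floor((4 + 1)/5) = 1.
  m_6 = 5*1 - 1 = 4, d_6 = (21 - 4^2)/5 = 5/5 = 1, a_6 = floor((4 + 4)/1) = 8.
  m_7 = 1*8 - 4 = 4, d_7 = (21 - 4^2)/1 = 5/1 = 5: (m_7, d_7) = (m_1, d_1) = (4, 5), so from here the quotients repeat a_1, ..., a_6; the period length is 6.
Hence the expansion of sqrt(21) is a_0 = 4 followed by the repeating block 1, 1, 2, 1, 1, 8 (period 6).

[4; (1, 1, 2, 1, 1, 8)]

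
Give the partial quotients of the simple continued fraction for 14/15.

Run the Euclidean algorithm on 14 and 15; the successive quotients are the partial quotients a_0, a_1, ... (each step inverts the fractional part left over by the previous one):
  14 = 0*15 + 14, so a_0 = 0.
  15 = 1*14 + 1, so a_1 = 1.
  14 = 14*1 + 0, so a_2 = 14.
The remainder reaches 0 after 3 divisions, so the expansion has 3 partial quotients, read off in order.

[0; 1, 14]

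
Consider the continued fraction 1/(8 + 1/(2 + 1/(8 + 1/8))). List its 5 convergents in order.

Using the convergent recurrence p_i = a_i*p_{i-1} + p_{i-2}, q_i = a_i*q_{i-1} + q_{i-2} with p_{-2}=0, p_{-1}=1, q_{-2}=1, q_{-1}=0:
  i=0: a_0=0, p_0 = 0*1 + 0 = 0, q_0 = 0*0 + 1 = 1.
  i=1: a_1=8, p_1 = 8*0 + 1 = 1, q_1 = 8*1 + 0 = 8.
  i=2: a_2=2, p_2 = 2*1 + 0 = 2, q_2 = 2*8 + 1 = 17.
  i=3: a_3=8, p_3 = 8*2 + 1 = 17, q_3 = 8*17 + 8 = 144.
  i=4: a_4=8, p_4 = 8*17 + 2 = 138, q_4 = 8*144 + 17 = 1169.

0/1, 1/8, 2/17, 17/144, 138/1169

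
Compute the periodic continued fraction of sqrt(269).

Write x_i = (sqrt(269) + m_i)/d_i with (m_0, d_0) = (0, 1). a_0 = floor(sqrt(269)) = 16, since 16^2 = 256 <= 269 < 289 = 17^2.
Iterate m_{i+1} = d_i*a_i - m_i, d_{i+1} = (269 - m_{i+1}^2)/d_i, a_{i+1} = floor((a_0 + m_{i+1})/d_{i+1}):
  m_1 = 1*16 - 0 = 16, d_1 = (269 - 16^2)/1 = 13/1 = 13, a_1 = floor((16 + 16)/13) = 2.
  m_2 = 13*2 - 16 = 10, d_2 = (269 - 10^2)/13 = 169/13 = 13, a_2 = floor((16 + 10)/13) = 2.
  m_3 = 13*2 - 10 = 16, d_3 = (269 - 16^2)/13 = 13/13 = 1, a_3 = floor((16 + 16)/1) = 32.
  m_4 = 1*32 - 16 = 16, d_4 = (269 - 16^2)/1 = 13/1 = 13: (m_4, d_4) = (m_1, d_1) = (16, 13), so from here the quotients repeat a_1, ..., a_3; the period length is 3.
Hence the expansion of sqrt(269) is a_0 = 16 followed by the repeating block 2, 2, 32 (period 3).

[16; (2, 2, 32)]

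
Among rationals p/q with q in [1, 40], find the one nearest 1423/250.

Expand x = 1423/250 as a continued fraction with the Euclidean algorithm:
  1423 = 5*250 + 173, so a_0 = 5.
  250 = 1*173 + 77, so a_1 = 1.
  173 = 2*77 + 19, so a_2 = 2.
  77 = 4*19 + 1, so a_3 = 4.
  19 = 19*1 + 0, so a_4 = 19.
so x = [5; 1, 2, 4, 19].
Convergents (p_i = a_i*p_{i-1} + p_{i-2}, q_i = a_i*q_{i-1} + q_{i-2} with p_{-2}=0, p_{-1}=1, q_{-2}=1, q_{-1}=0), until the denominator exceeds 40:
  i=0: a_0=5, p_0 = 5*1 + 0 = 5, q_0 = 5*0 + 1 = 1.
  i=1: a_1=1, p_1 = 1*5 + 1 = 6, q_1 = 1*1 + 0 = 1.
  i=2: a_2=2, p_2 = 2*6 + 5 = 17, q_2 = 2*1 + 1 = 3.
  i=3: a_3=4, p_3 = 4*17 + 6 = 74, q_3 = 4*3 + 1 = 13.
  i=4: a_4=19, p_4 = 19*74 + 17 = 1423, q_4 = 19*13 + 3 = 250.
q_4 = 250 > 40, so the last convergent with denominator <= 40 is p_3/q_3 = 74/13.
The closest fraction with denominator <= 40 is either p_3/q_3 or the intermediate fraction (k*p_3 + p_2)/(k*q_3 + q_2) with the largest k >= 1 whose denominator stays <= 40; these approach x as k grows, and every other convergent or intermediate fraction in range is farther away.
Largest k: floor((40 - q_2)/q_3) = floor((40 - 3)/13) = 2.
That gives (2*74 + 17)/(2*13 + 3) = 165/29.
Compare the errors: |x - 74/13| = |1423*13 - 74*250|/(250*13) = 1/3250, and |x - 165/29| = |1423*29 - 165*250|/(250*29) = 17/7250.
Cross-multiplying, 1*7250 = 7250 < 55250 = 17*3250, so 1/3250 is smaller: the convergent 74/13 is closer to x than 165/29.

74/13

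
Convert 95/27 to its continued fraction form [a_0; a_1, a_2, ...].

[3; 1, 1, 13]

Run the Euclidean algorithm on 95 and 27; the successive quotients are the partial quotients a_0, a_1, ... (each step inverts the fractional part left over by the previous one):
  95 = 3*27 + 14, so a_0 = 3.
  27 = 1*14 + 13, so a_1 = 1.
  14 = 1*13 + 1, so a_2 = 1.
  13 = 13*1 + 0, so a_3 = 13.
The remainder reaches 0 after 4 divisions, so the expansion has 4 partial quotients, read off in order.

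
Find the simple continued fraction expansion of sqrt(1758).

Write x_i = (sqrt(1758) + m_i)/d_i with (m_0, d_0) = (0, 1). a_0 = floor(sqrt(1758)) = 41, since 41^2 = 1681 <= 1758 < 1764 = 42^2.
Iterate m_{i+1} = d_i*a_i - m_i, d_{i+1} = (1758 - m_{i+1}^2)/d_i, a_{i+1} = floor((a_0 + m_{i+1})/d_{i+1}):
  m_1 = 1*41 - 0 = 41, d_1 = (1758 - 41^2)/1 = 77/1 = 77, a_1 = floor((41 + 41)/77) = 1.
  m_2 = 77*1 - 41 = 36, d_2 = (1758 - 36^2)/77 = 462/77 = 6, a_2 = floor((41 + 36)/6) = 12.
  m_3 = 6*12 - 36 = 36, d_3 = (1758 - 36^2)/6 = 462/6 = 77, a_3 = floor((41 + 36)/77) = 1.
  m_4 = 77*1 - 36 = 41, d_4 = (1758 - 41^2)/77 = 77/77 = 1, a_4 = floor((41 + 41)/1) = 82.
  m_5 = 1*82 - 41 = 41, d_5 = (1758 - 41^2)/1 = 77/1 = 77: (m_5, d_5) = (m_1, d_1) = (41, 77), so from here the quotients repeat a_1, ..., a_4; the period length is 4.
Hence the expansion of sqrt(1758) is a_0 = 41 followed by the repeating block 1, 12, 1, 82 (period 4).

[41; (1, 12, 1, 82)]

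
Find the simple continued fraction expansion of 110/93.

Run the Euclidean algorithm on 110 and 93; the successive quotients are the partial quotients a_0, a_1, ... (each step inverts the fractional part left over by the previous one):
  110 = 1*93 + 17, so a_0 = 1.
  93 = 5*17 + 8, so a_1 = 5.
  17 = 2*8 + 1, so a_2 = 2.
  8 = 8*1 + 0, so a_3 = 8.
The remainder reaches 0 after 4 divisions, so the expansion has 4 partial quotients, read off in order.

[1; 5, 2, 8]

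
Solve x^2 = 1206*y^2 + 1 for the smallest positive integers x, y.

(x, y) = (145925, 4202)

First expand sqrt(1206) as a continued fraction. With x_i = (sqrt(1206) + m_i)/d_i and (m_0, d_0) = (0, 1): a_0 = floor(sqrt(1206)) = 34, since 34^2 = 1156 <= 1206 < 1225 = 35^2.
Iterate m_{i+1} = d_i*a_i - m_i, d_{i+1} = (1206 - m_{i+1}^2)/d_i, a_{i+1} = floor((a_0 + m_{i+1})/d_{i+1}):
  m_1 = 1*34 - 0 = 34, d_1 = (1206 - 34^2)/1 = 50/1 = 50, a_1 = floor((34 + 34)/50) = 1.
  m_2 = 50*1 - 34 = 16, d_2 = (1206 - 16^2)/50 = 950/50 = 19, a_2 = floor((34 + 16)/19) = 2.
  m_3 = 19*2 - 16 = 22, d_3 = (1206 - 22^2)/19 = 722/19 = 38, a_3 = floor((34 + 22)/38) = 1.
  m_4 = 38*1 - 22 = 16, d_4 = (1206 - 16^2)/38 = 950/38 = 25, a_4 = floor((34 + 16)/25) = 2.
  m_5 = 25*2 - 16 = 34, d_5 = (1206 - 34^2)/25 = 50/25 = 2, a_5 = floor((34 + 34)/2) = 34.
  m_6 = 2*34 - 34 = 34, d_6 = (1206 - 34^2)/2 = 50/2 = 25, a_6 = floor((34 + 34)/25) = 2.
  m_7 = 25*2 - 34 = 16, d_7 = (1206 - 16^2)/25 = 950/25 = 38, a_7 = floor((34 + 16)/38) = 1.
  m_8 = 38*1 - 16 = 22, d_8 = (1206 - 22^2)/38 = 722/38 = 19, a_8 = floor((34 + 22)/19) = 2.
  m_9 = 19*2 - 22 = 16, d_9 = (1206 - 16^2)/19 = 950/19 = 50, a_9 = floor((34 + 16)/50) = 1.
  m_10 = 50*1 - 16 = 34, d_10 = (1206 - 34^2)/50 = 50/50 = 1, a_10 = floor((34 + 34)/1) = 68.
  m_11 = 1*68 - 34 = 34, d_11 = (1206 - 34^2)/1 = 50/1 = 50: (m_11, d_11) = (m_1, d_1) = (34, 50), so from here the quotients repeat a_1, ..., a_10; the period length is 10.
So sqrt(1206) = [34; (1, 2, 1, 2, 34, 2, 1, 2, 1, 68)] with period length k = 10.
k is even, so the fundamental solution of x^2 - 1206y^2 = 1 is (p_{k-1}, q_{k-1}) = (p_9, q_9); compute convergents through index 9.
Convergents (p_i = a_i*p_{i-1} + p_{i-2}, q_i = a_i*q_{i-1} + q_{i-2} with p_{-2}=0, p_{-1}=1, q_{-2}=1, q_{-1}=0):
  i=0: a_0=34, p_0 = 34*1 + 0 = 34, q_0 = 34*0 + 1 = 1.
  i=1: a_1=1, p_1 = 1*34 + 1 = 35, q_1 = 1*1 + 0 = 1.
  i=2: a_2=2, p_2 = 2*35 + 34 = 104, q_2 = 2*1 + 1 = 3.
  i=3: a_3=1, p_3 = 1*104 + 35 = 139, q_3 = 1*3 + 1 = 4.
  i=4: a_4=2, p_4 = 2*139 + 104 = 382, q_4 = 2*4 + 3 = 11.
  i=5: a_5=34, p_5 = 34*382 + 139 = 13127, q_5 = 34*11 + 4 = 378.
  i=6: a_6=2, p_6 = 2*13127 + 382 = 26636, q_6 = 2*378 + 11 = 767.
  i=7: a_7=1, p_7 = 1*26636 + 13127 = 39763, q_7 = 1*767 + 378 = 1145.
  i=8: a_8=2, p_8 = 2*39763 + 26636 = 106162, q_8 = 2*1145 + 767 = 3057.
  i=9: a_9=1, p_9 = 1*106162 + 39763 = 145925, q_9 = 1*3057 + 1145 = 4202.
Check: 145925^2 - 1206*4202^2 = 21294105625 - 21294105624 = 1, so (x, y) = (145925, 4202) solves the equation, and by the theorem it is the least positive solution.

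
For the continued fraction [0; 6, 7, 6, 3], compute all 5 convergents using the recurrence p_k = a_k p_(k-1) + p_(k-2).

0/1, 1/6, 7/43, 43/264, 136/835

Using the convergent recurrence p_i = a_i*p_{i-1} + p_{i-2}, q_i = a_i*q_{i-1} + q_{i-2} with p_{-2}=0, p_{-1}=1, q_{-2}=1, q_{-1}=0:
  i=0: a_0=0, p_0 = 0*1 + 0 = 0, q_0 = 0*0 + 1 = 1.
  i=1: a_1=6, p_1 = 6*0 + 1 = 1, q_1 = 6*1 + 0 = 6.
  i=2: a_2=7, p_2 = 7*1 + 0 = 7, q_2 = 7*6 + 1 = 43.
  i=3: a_3=6, p_3 = 6*7 + 1 = 43, q_3 = 6*43 + 6 = 264.
  i=4: a_4=3, p_4 = 3*43 + 7 = 136, q_4 = 3*264 + 43 = 835.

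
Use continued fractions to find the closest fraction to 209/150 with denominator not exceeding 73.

Expand x = 209/150 as a continued fraction with the Euclidean algorithm:
  209 = 1*150 + 59, so a_0 = 1.
  150 = 2*59 + 32, so a_1 = 2.
  59 = 1*32 + 27, so a_2 = 1.
  32 = 1*27 + 5, so a_3 = 1.
  27 = 5*5 + 2, so a_4 = 5.
  5 = 2*2 + 1, so a_5 = 2.
  2 = 2*1 + 0, so a_6 = 2.
so x = [1; 2, 1, 1, 5, 2, 2].
Convergents (p_i = a_i*p_{i-1} + p_{i-2}, q_i = a_i*q_{i-1} + q_{i-2} with p_{-2}=0, p_{-1}=1, q_{-2}=1, q_{-1}=0), until the denominator exceeds 73:
  i=0: a_0=1, p_0 = 1*1 + 0 = 1, q_0 = 1*0 + 1 = 1.
  i=1: a_1=2, p_1 = 2*1 + 1 = 3, q_1 = 2*1 + 0 = 2.
  i=2: a_2=1, p_2 = 1*3 + 1 = 4, q_2 = 1*2 + 1 = 3.
  i=3: a_3=1, p_3 = 1*4 + 3 = 7, q_3 = 1*3 + 2 = 5.
  i=4: a_4=5, p_4 = 5*7 + 4 = 39, q_4 = 5*5 + 3 = 28.
  i=5: a_5=2, p_5 = 2*39 + 7 = 85, q_5 = 2*28 + 5 = 61.
  i=6: a_6=2, p_6 = 2*85 + 39 = 209, q_6 = 2*61 + 28 = 150.
q_6 = 150 > 73, so the last convergent with denominator <= 73 is p_5/q_5 = 85/61.
The closest fraction with denominator <= 73 is either p_5/q_5 or the intermediate fraction (k*p_5 + p_4)/(k*q_5 + q_4) with the largest k >= 1 whose denominator stays <= 73; these approach x as k grows, and every other convergent or intermediate fraction in range is farther away.
Largest k: floor((73 - q_4)/q_5) = floor((73 - 28)/61) = 0.
Since k = 0, no intermediate fraction beyond p_5/q_5 has denominator <= 73, so the convergent 85/61 is the closest (its error is |209*61 - 85*150|/(150*61) = 1/9150).

85/61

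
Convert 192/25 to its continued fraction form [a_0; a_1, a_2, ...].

Run the Euclidean algorithm on 192 and 25; the successive quotients are the partial quotients a_0, a_1, ... (each step inverts the fractional part left over by the previous one):
  192 = 7*25 + 17, so a_0 = 7.
  25 = 1*17 + 8, so a_1 = 1.
  17 = 2*8 + 1, so a_2 = 2.
  8 = 8*1 + 0, so a_3 = 8.
The remainder reaches 0 after 4 divisions, so the expansion has 4 partial quotients, read off in order.

[7; 1, 2, 8]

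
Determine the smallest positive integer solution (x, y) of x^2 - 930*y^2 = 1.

First expand sqrt(930) as a continued fraction. With x_i = (sqrt(930) + m_i)/d_i and (m_0, d_0) = (0, 1): a_0 = floor(sqrt(930)) = 30, since 30^2 = 900 <= 930 < 961 = 31^2.
Iterate m_{i+1} = d_i*a_i - m_i, d_{i+1} = (930 - m_{i+1}^2)/d_i, a_{i+1} = floor((a_0 + m_{i+1})/d_{i+1}):
  m_1 = 1*30 - 0 = 30, d_1 = (930 - 30^2)/1 = 30/1 = 30, a_1 = floor((30 + 30)/30) = 2.
  m_2 = 30*2 - 30 = 30, d_2 = (930 - 30^2)/30 = 30/30 = 1, a_2 = floor((30 + 30)/1) = 60.
  m_3 = 1*60 - 30 = 30, d_3 = (930 - 30^2)/1 = 30/1 = 30: (m_3, d_3) = (m_1, d_1) = (30, 30), so from here the quotients repeat a_1, a_2; the period length is 2.
So sqrt(930) = [30; (2, 60)] with period length k = 2.
k is even, so the fundamental solution of x^2 - 930y^2 = 1 is (p_{k-1}, q_{k-1}) = (p_1, q_1); compute convergents through index 1.
Convergents (p_i = a_i*p_{i-1} + p_{i-2}, q_i = a_i*q_{i-1} + q_{i-2} with p_{-2}=0, p_{-1}=1, q_{-2}=1, q_{-1}=0):
  i=0: a_0=30, p_0 = 30*1 + 0 = 30, q_0 = 30*0 + 1 = 1.
  i=1: a_1=2, p_1 = 2*30 + 1 = 61, q_1 = 2*1 + 0 = 2.
Check: 61^2 - 930*2^2 = 3721 - 3720 = 1, so (x, y) = (61, 2) solves the equation, and by the theorem it is the least positive solution.

(x, y) = (61, 2)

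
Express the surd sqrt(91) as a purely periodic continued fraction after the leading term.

Write x_i = (sqrt(91) + m_i)/d_i with (m_0, d_0) = (0, 1). a_0 = floor(sqrt(91)) = 9, since 9^2 = 81 <= 91 < 100 = 10^2.
Iterate m_{i+1} = d_i*a_i - m_i, d_{i+1} = (91 - m_{i+1}^2)/d_i, a_{i+1} = floor((a_0 + m_{i+1})/d_{i+1}):
  m_1 = 1*9 - 0 = 9, d_1 = (91 - 9^2)/1 = 10/1 = 10, a_1 = floor((9 + 9)/10) = 1.
  m_2 = 10*1 - 9 = 1, d_2 = (91 - 1^2)/10 = 90/10 = 9, a_2 = floor((9 + 1)/9) = 1.
  m_3 = 9*1 - 1 = 8, d_3 = (91 - 8^2)/9 = 27/9 = 3, a_3 = floor((9 + 8)/3) = 5.
  m_4 = 3*5 - 8 = 7, d_4 = (91 - 7^2)/3 = 42/3 = 14, a_4 = floor((9 + 7)/14) = 1.
  m_5 = 14*1 - 7 = 7, d_5 = (91 - 7^2)/14 = 42/14 = 3, a_5 = floor((9 + 7)/3) = 5.
  m_6 = 3*5 - 7 = 8, d_6 = (91 - 8^2)/3 = 27/3 = 9, a_6 = floor((9 + 8)/9) = 1.
  m_7 = 9*1 - 8 = 1, d_7 = (91 - 1^2)/9 = 90/9 = 10, a_7 = floor((9 + 1)/10) = 1.
  m_8 = 10*1 - 1 = 9, d_8 = (91 - 9^2)/10 = 10/10 = 1, a_8 = floor((9 + 9)/1) = 18.
  m_9 = 1*18 - 9 = 9, d_9 = (91 - 9^2)/1 = 10/1 = 10: (m_9, d_9) = (m_1, d_1) = (9, 10), so from here the quotients repeat a_1, ..., a_8; the period length is 8.
Hence the expansion of sqrt(91) is a_0 = 9 followed by the repeating block 1, 1, 5, 1, 5, 1, 1, 18 (period 8).

[9; (1, 1, 5, 1, 5, 1, 1, 18)]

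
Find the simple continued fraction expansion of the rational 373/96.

[3; 1, 7, 1, 2, 1, 2]

Run the Euclidean algorithm on 373 and 96; the successive quotients are the partial quotients a_0, a_1, ... (each step inverts the fractional part left over by the previous one):
  373 = 3*96 + 85, so a_0 = 3.
  96 = 1*85 + 11, so a_1 = 1.
  85 = 7*11 + 8, so a_2 = 7.
  11 = 1*8 + 3, so a_3 = 1.
  8 = 2*3 + 2, so a_4 = 2.
  3 = 1*2 + 1, so a_5 = 1.
  2 = 2*1 + 0, so a_6 = 2.
The remainder reaches 0 after 7 divisions, so the expansion has 7 partial quotients, read off in order.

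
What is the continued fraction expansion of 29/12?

[2; 2, 2, 2]

Run the Euclidean algorithm on 29 and 12; the successive quotients are the partial quotients a_0, a_1, ... (each step inverts the fractional part left over by the previous one):
  29 = 2*12 + 5, so a_0 = 2.
  12 = 2*5 + 2, so a_1 = 2.
  5 = 2*2 + 1, so a_2 = 2.
  2 = 2*1 + 0, so a_3 = 2.
The remainder reaches 0 after 4 divisions, so the expansion has 4 partial quotients, read off in order.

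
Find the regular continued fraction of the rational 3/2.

Run the Euclidean algorithm on 3 and 2; the successive quotients are the partial quotients a_0, a_1, ... (each step inverts the fractional part left over by the previous one):
  3 = 1*2 + 1, so a_0 = 1.
  2 = 2*1 + 0, so a_1 = 2.
The remainder reaches 0 after 2 divisions, so the expansion has 2 partial quotients, read off in order.

[1; 2]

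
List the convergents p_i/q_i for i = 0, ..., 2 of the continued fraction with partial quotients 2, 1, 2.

Using the convergent recurrence p_i = a_i*p_{i-1} + p_{i-2}, q_i = a_i*q_{i-1} + q_{i-2} with p_{-2}=0, p_{-1}=1, q_{-2}=1, q_{-1}=0:
  i=0: a_0=2, p_0 = 2*1 + 0 = 2, q_0 = 2*0 + 1 = 1.
  i=1: a_1=1, p_1 = 1*2 + 1 = 3, q_1 = 1*1 + 0 = 1.
  i=2: a_2=2, p_2 = 2*3 + 2 = 8, q_2 = 2*1 + 1 = 3.

2/1, 3/1, 8/3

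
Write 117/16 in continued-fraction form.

[7; 3, 5]

Run the Euclidean algorithm on 117 and 16; the successive quotients are the partial quotients a_0, a_1, ... (each step inverts the fractional part left over by the previous one):
  117 = 7*16 + 5, so a_0 = 7.
  16 = 3*5 + 1, so a_1 = 3.
  5 = 5*1 + 0, so a_2 = 5.
The remainder reaches 0 after 3 divisions, so the expansion has 3 partial quotients, read off in order.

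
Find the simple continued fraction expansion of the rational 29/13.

Run the Euclidean algorithm on 29 and 13; the successive quotients are the partial quotients a_0, a_1, ... (each step inverts the fractional part left over by the previous one):
  29 = 2*13 + 3, so a_0 = 2.
  13 = 4*3 + 1, so a_1 = 4.
  3 = 3*1 + 0, so a_2 = 3.
The remainder reaches 0 after 3 divisions, so the expansion has 3 partial quotients, read off in order.

[2; 4, 3]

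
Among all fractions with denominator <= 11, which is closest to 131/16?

Expand x = 131/16 as a continued fraction with the Euclidean algorithm:
  131 = 8*16 + 3, so a_0 = 8.
  16 = 5*3 + 1, so a_1 = 5.
  3 = 3*1 + 0, so a_2 = 3.
so x = [8; 5, 3].
Convergents (p_i = a_i*p_{i-1} + p_{i-2}, q_i = a_i*q_{i-1} + q_{i-2} with p_{-2}=0, p_{-1}=1, q_{-2}=1, q_{-1}=0), until the denominator exceeds 11:
  i=0: a_0=8, p_0 = 8*1 + 0 = 8, q_0 = 8*0 + 1 = 1.
  i=1: a_1=5, p_1 = 5*8 + 1 = 41, q_1 = 5*1 + 0 = 5.
  i=2: a_2=3, p_2 = 3*41 + 8 = 131, q_2 = 3*5 + 1 = 16.
q_2 = 16 > 11, so the last convergent with denominator <= 11 is p_1/q_1 = 41/5.
The closest fraction with denominator <= 11 is either p_1/q_1 or the intermediate fraction (k*p_1 + p_0)/(k*q_1 + q_0) with the largest k >= 1 whose denominator stays <= 11; these approach x as k grows, and every other convergent or intermediate fraction in range is farther away.
Largest k: floor((11 - q_0)/q_1) = floor((11 - 1)/5) = 2.
That gives (2*41 + 8)/(2*5 + 1) = 90/11.
Compare the errors: |x - 41/5| = |131*5 - 41*16|/(16*5) = 1/80, and |x - 90/11| = |131*11 - 90*16|/(16*11) = 1/176.
Cross-multiplying, 1*80 = 80 < 176 = 1*176, so 1/176 is smaller: the intermediate fraction 90/11 is closer to x than 41/5.

90/11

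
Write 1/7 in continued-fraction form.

Run the Euclidean algorithm on 1 and 7; the successive quotients are the partial quotients a_0, a_1, ... (each step inverts the fractional part left over by the previous one):
  1 = 0*7 + 1, so a_0 = 0.
  7 = 7*1 + 0, so a_1 = 7.
The remainder reaches 0 after 2 divisions, so the expansion has 2 partial quotients, read off in order.

[0; 7]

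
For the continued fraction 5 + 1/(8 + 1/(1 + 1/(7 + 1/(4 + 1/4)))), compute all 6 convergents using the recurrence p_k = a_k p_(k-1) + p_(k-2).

Using the convergent recurrence p_i = a_i*p_{i-1} + p_{i-2}, q_i = a_i*q_{i-1} + q_{i-2} with p_{-2}=0, p_{-1}=1, q_{-2}=1, q_{-1}=0:
  i=0: a_0=5, p_0 = 5*1 + 0 = 5, q_0 = 5*0 + 1 = 1.
  i=1: a_1=8, p_1 = 8*5 + 1 = 41, q_1 = 8*1 + 0 = 8.
  i=2: a_2=1, p_2 = 1*41 + 5 = 46, q_2 = 1*8 + 1 = 9.
  i=3: a_3=7, p_3 = 7*46 + 41 = 363, q_3 = 7*9 + 8 = 71.
  i=4: a_4=4, p_4 = 4*363 + 46 = 1498, q_4 = 4*71 + 9 = 293.
  i=5: a_5=4, p_5 = 4*1498 + 363 = 6355, q_5 = 4*293 + 71 = 1243.

5/1, 41/8, 46/9, 363/71, 1498/293, 6355/1243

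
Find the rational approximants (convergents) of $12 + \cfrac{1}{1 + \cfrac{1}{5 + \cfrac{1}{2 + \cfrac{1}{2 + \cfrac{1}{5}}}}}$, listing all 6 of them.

Using the convergent recurrence p_i = a_i*p_{i-1} + p_{i-2}, q_i = a_i*q_{i-1} + q_{i-2} with p_{-2}=0, p_{-1}=1, q_{-2}=1, q_{-1}=0:
  i=0: a_0=12, p_0 = 12*1 + 0 = 12, q_0 = 12*0 + 1 = 1.
  i=1: a_1=1, p_1 = 1*12 + 1 = 13, q_1 = 1*1 + 0 = 1.
  i=2: a_2=5, p_2 = 5*13 + 12 = 77, q_2 = 5*1 + 1 = 6.
  i=3: a_3=2, p_3 = 2*77 + 13 = 167, q_3 = 2*6 + 1 = 13.
  i=4: a_4=2, p_4 = 2*167 + 77 = 411, q_4 = 2*13 + 6 = 32.
  i=5: a_5=5, p_5 = 5*411 + 167 = 2222, q_5 = 5*32 + 13 = 173.

12/1, 13/1, 77/6, 167/13, 411/32, 2222/173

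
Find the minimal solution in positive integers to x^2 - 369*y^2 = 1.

(x, y) = (8396801, 437120)

First expand sqrt(369) as a continued fraction. With x_i = (sqrt(369) + m_i)/d_i and (m_0, d_0) = (0, 1): a_0 = floor(sqrt(369)) = 19, since 19^2 = 361 <= 369 < 400 = 20^2.
Iterate m_{i+1} = d_i*a_i - m_i, d_{i+1} = (369 - m_{i+1}^2)/d_i, a_{i+1} = floor((a_0 + m_{i+1})/d_{i+1}):
  m_1 = 1*19 - 0 = 19, d_1 = (369 - 19^2)/1 = 8/1 = 8, a_1 = floor((19 + 19)/8) = 4.
  m_2 = 8*4 - 19 = 13, d_2 = (369 - 13^2)/8 = 200/8 = 25, a_2 = floor((19 + 13)/25) = 1.
  m_3 = 25*1 - 13 = 12, d_3 = (369 - 12^2)/25 = 225/25 = 9, a_3 = floor((19 + 12)/9) = 3.
  m_4 = 9*3 - 12 = 15, d_4 = (369 - 15^2)/9 = 144/9 = 16, a_4 = floor((19 + 15)/16) = 2.
  m_5 = 16*2 - 15 = 17, d_5 = (369 - 17^2)/16 = 80/16 = 5, a_5 = floor((19 + 17)/5) = 7.
  m_6 = 5*7 - 17 = 18, d_6 = (369 - 18^2)/5 = 45/5 = 9, a_6 = floor((19 + 18)/9) = 4.
  m_7 = 9*4 - 18 = 18, d_7 = (369 - 18^2)/9 = 45/9 = 5, a_7 = floor((19 + 18)/5) = 7.
  m_8 = 5*7 - 18 = 17, d_8 = (369 - 17^2)/5 = 80/5 = 16, a_8 = floor((19 + 17)/16) = 2.
  m_9 = 16*2 - 17 = 15, d_9 = (369 - 15^2)/16 = 144/16 = 9, a_9 = floor((19 + 15)/9) = 3.
  m_10 = 9*3 - 15 = 12, d_10 = (369 - 12^2)/9 = 225/9 = 25, a_10 = floor((19 + 12)/25) = 1.
  m_11 = 25*1 - 12 = 13, d_11 = (369 - 13^2)/25 = 200/25 = 8, a_11 = floor((19 + 13)/8) = 4.
  m_12 = 8*4 - 13 = 19, d_12 = (369 - 19^2)/8 = 8/8 = 1, a_12 = floor((19 + 19)/1) = 38.
  m_13 = 1*38 - 19 = 19, d_13 = (369 - 19^2)/1 = 8/1 = 8: (m_13, d_13) = (m_1, d_1) = (19, 8), so from here the quotients repeat a_1, ..., a_12; the period length is 12.
So sqrt(369) = [19; (4, 1, 3, 2, 7, 4, 7, 2, 3, 1, 4, 38)] with period length k = 12.
k is even, so the fundamental solution of x^2 - 369y^2 = 1 is (p_{k-1}, q_{k-1}) = (p_11, q_11); compute convergents through index 11.
Convergents (p_i = a_i*p_{i-1} + p_{i-2}, q_i = a_i*q_{i-1} + q_{i-2} with p_{-2}=0, p_{-1}=1, q_{-2}=1, q_{-1}=0):
  i=0: a_0=19, p_0 = 19*1 + 0 = 19, q_0 = 19*0 + 1 = 1.
  i=1: a_1=4, p_1 = 4*19 + 1 = 77, q_1 = 4*1 + 0 = 4.
  i=2: a_2=1, p_2 = 1*77 + 19 = 96, q_2 = 1*4 + 1 = 5.
  i=3: a_3=3, p_3 = 3*96 + 77 = 365, q_3 = 3*5 + 4 = 19.
  i=4: a_4=2, p_4 = 2*365 + 96 = 826, q_4 = 2*19 + 5 = 43.
  i=5: a_5=7, p_5 = 7*826 + 365 = 6147, q_5 = 7*43 + 19 = 320.
  i=6: a_6=4, p_6 = 4*6147 + 826 = 25414, q_6 = 4*320 + 43 = 1323.
  i=7: a_7=7, p_7 = 7*25414 + 6147 = 184045, q_7 = 7*1323 + 320 = 9581.
  i=8: a_8=2, p_8 = 2*184045 + 25414 = 393504, q_8 = 2*9581 + 1323 = 20485.
  i=9: a_9=3, p_9 = 3*393504 + 184045 = 1364557, q_9 = 3*20485 + 9581 = 71036.
  i=10: a_10=1, p_10 = 1*1364557 + 393504 = 1758061, q_10 = 1*71036 + 20485 = 91521.
  i=11: a_11=4, p_11 = 4*1758061 + 1364557 = 8396801, q_11 = 4*91521 + 71036 = 437120.
Check: 8396801^2 - 369*437120^2 = 70506267033601 - 70506267033600 = 1, so (x, y) = (8396801, 437120) solves the equation, and by the theorem it is the least positive solution.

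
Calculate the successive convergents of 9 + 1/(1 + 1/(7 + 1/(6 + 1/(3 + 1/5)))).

9/1, 10/1, 79/8, 484/49, 1531/155, 8139/824

Using the convergent recurrence p_i = a_i*p_{i-1} + p_{i-2}, q_i = a_i*q_{i-1} + q_{i-2} with p_{-2}=0, p_{-1}=1, q_{-2}=1, q_{-1}=0:
  i=0: a_0=9, p_0 = 9*1 + 0 = 9, q_0 = 9*0 + 1 = 1.
  i=1: a_1=1, p_1 = 1*9 + 1 = 10, q_1 = 1*1 + 0 = 1.
  i=2: a_2=7, p_2 = 7*10 + 9 = 79, q_2 = 7*1 + 1 = 8.
  i=3: a_3=6, p_3 = 6*79 + 10 = 484, q_3 = 6*8 + 1 = 49.
  i=4: a_4=3, p_4 = 3*484 + 79 = 1531, q_4 = 3*49 + 8 = 155.
  i=5: a_5=5, p_5 = 5*1531 + 484 = 8139, q_5 = 5*155 + 49 = 824.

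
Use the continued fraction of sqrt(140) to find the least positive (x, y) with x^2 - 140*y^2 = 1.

(x, y) = (71, 6)

First expand sqrt(140) as a continued fraction. With x_i = (sqrt(140) + m_i)/d_i and (m_0, d_0) = (0, 1): a_0 = floor(sqrt(140)) = 11, since 11^2 = 121 <= 140 < 144 = 12^2.
Iterate m_{i+1} = d_i*a_i - m_i, d_{i+1} = (140 - m_{i+1}^2)/d_i, a_{i+1} = floor((a_0 + m_{i+1})/d_{i+1}):
  m_1 = 1*11 - 0 = 11, d_1 = (140 - 11^2)/1 = 19/1 = 19, a_1 = floor((11 + 11)/19) = 1.
  m_2 = 19*1 - 11 = 8, d_2 = (140 - 8^2)/19 = 76/19 = 4, a_2 = floor((11 + 8)/4) = 4.
  m_3 = 4*4 - 8 = 8, d_3 = (140 - 8^2)/4 = 76/4 = 19, a_3 = floor((11 + 8)/19) = 1.
  m_4 = 19*1 - 8 = 11, d_4 = (140 - 11^2)/19 = 19/19 = 1, a_4 = floor((11 + 11)/1) = 22.
  m_5 = 1*22 - 11 = 11, d_5 = (140 - 11^2)/1 = 19/1 = 19: (m_5, d_5) = (m_1, d_1) = (11, 19), so from here the quotients repeat a_1, ..., a_4; the period length is 4.
So sqrt(140) = [11; (1, 4, 1, 22)] with period length k = 4.
k is even, so the fundamental solution of x^2 - 140y^2 = 1 is (p_{k-1}, q_{k-1}) = (p_3, q_3); compute convergents through index 3.
Convergents (p_i = a_i*p_{i-1} + p_{i-2}, q_i = a_i*q_{i-1} + q_{i-2} with p_{-2}=0, p_{-1}=1, q_{-2}=1, q_{-1}=0):
  i=0: a_0=11, p_0 = 11*1 + 0 = 11, q_0 = 11*0 + 1 = 1.
  i=1: a_1=1, p_1 = 1*11 + 1 = 12, q_1 = 1*1 + 0 = 1.
  i=2: a_2=4, p_2 = 4*12 + 11 = 59, q_2 = 4*1 + 1 = 5.
  i=3: a_3=1, p_3 = 1*59 + 12 = 71, q_3 = 1*5 + 1 = 6.
Check: 71^2 - 140*6^2 = 5041 - 5040 = 1, so (x, y) = (71, 6) solves the equation, and by the theorem it is the least positive solution.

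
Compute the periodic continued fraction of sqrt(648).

Write x_i = (sqrt(648) + m_i)/d_i with (m_0, d_0) = (0, 1). a_0 = floor(sqrt(648)) = 25, since 25^2 = 625 <= 648 < 676 = 26^2.
Iterate m_{i+1} = d_i*a_i - m_i, d_{i+1} = (648 - m_{i+1}^2)/d_i, a_{i+1} = floor((a_0 + m_{i+1})/d_{i+1}):
  m_1 = 1*25 - 0 = 25, d_1 = (648 - 25^2)/1 = 23/1 = 23, a_1 = floor((25 + 25)/23) = 2.
  m_2 = 23*2 - 25 = 21, d_2 = (648 - 21^2)/23 = 207/23 = 9, a_2 = floor((25 + 21)/9) = 5.
  m_3 = 9*5 - 21 = 24, d_3 = (648 - 24^2)/9 = 72/9 = 8, a_3 = floor((25 + 24)/8) = 6.
  m_4 = 8*6 - 24 = 24, d_4 = (648 - 24^2)/8 = 72/8 = 9, a_4 = floor((25 + 24)/9) = 5.
  m_5 = 9*5 - 24 = 21, d_5 = (648 - 21^2)/9 = 207/9 = 23, a_5 = floor((25 + 21)/23) = 2.
  m_6 = 23*2 - 21 = 25, d_6 = (648 - 25^2)/23 = 23/23 = 1, a_6 = floor((25 + 25)/1) = 50.
  m_7 = 1*50 - 25 = 25, d_7 = (648 - 25^2)/1 = 23/1 = 23: (m_7, d_7) = (m_1, d_1) = (25, 23), so from here the quotients repeat a_1, ..., a_6; the period length is 6.
Hence the expansion of sqrt(648) is a_0 = 25 followed by the repeating block 2, 5, 6, 5, 2, 50 (period 6).

[25; (2, 5, 6, 5, 2, 50)]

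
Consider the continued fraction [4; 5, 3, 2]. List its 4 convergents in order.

Using the convergent recurrence p_i = a_i*p_{i-1} + p_{i-2}, q_i = a_i*q_{i-1} + q_{i-2} with p_{-2}=0, p_{-1}=1, q_{-2}=1, q_{-1}=0:
  i=0: a_0=4, p_0 = 4*1 + 0 = 4, q_0 = 4*0 + 1 = 1.
  i=1: a_1=5, p_1 = 5*4 + 1 = 21, q_1 = 5*1 + 0 = 5.
  i=2: a_2=3, p_2 = 3*21 + 4 = 67, q_2 = 3*5 + 1 = 16.
  i=3: a_3=2, p_3 = 2*67 + 21 = 155, q_3 = 2*16 + 5 = 37.

4/1, 21/5, 67/16, 155/37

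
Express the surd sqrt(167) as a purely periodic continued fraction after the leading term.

[12; (1, 11, 1, 24)]

Write x_i = (sqrt(167) + m_i)/d_i with (m_0, d_0) = (0, 1). a_0 = floor(sqrt(167)) = 12, since 12^2 = 144 <= 167 < 169 = 13^2.
Iterate m_{i+1} = d_i*a_i - m_i, d_{i+1} = (167 - m_{i+1}^2)/d_i, a_{i+1} = floor((a_0 + m_{i+1})/d_{i+1}):
  m_1 = 1*12 - 0 = 12, d_1 = (167 - 12^2)/1 = 23/1 = 23, a_1 = floor((12 + 12)/23) = 1.
  m_2 = 23*1 - 12 = 11, d_2 = (167 - 11^2)/23 = 46/23 = 2, a_2 = floor((12 + 11)/2) = 11.
  m_3 = 2*11 - 11 = 11, d_3 = (167 - 11^2)/2 = 46/2 = 23, a_3 = floor((12 + 11)/23) = 1.
  m_4 = 23*1 - 11 = 12, d_4 = (167 - 12^2)/23 = 23/23 = 1, a_4 = floor((12 + 12)/1) = 24.
  m_5 = 1*24 - 12 = 12, d_5 = (167 - 12^2)/1 = 23/1 = 23: (m_5, d_5) = (m_1, d_1) = (12, 23), so from here the quotients repeat a_1, ..., a_4; the period length is 4.
Hence the expansion of sqrt(167) is a_0 = 12 followed by the repeating block 1, 11, 1, 24 (period 4).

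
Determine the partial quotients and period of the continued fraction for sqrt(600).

[24; (2, 48)]

Write x_i = (sqrt(600) + m_i)/d_i with (m_0, d_0) = (0, 1). a_0 = floor(sqrt(600)) = 24, since 24^2 = 576 <= 600 < 625 = 25^2.
Iterate m_{i+1} = d_i*a_i - m_i, d_{i+1} = (600 - m_{i+1}^2)/d_i, a_{i+1} = floor((a_0 + m_{i+1})/d_{i+1}):
  m_1 = 1*24 - 0 = 24, d_1 = (600 - 24^2)/1 = 24/1 = 24, a_1 = floor((24 + 24)/24) = 2.
  m_2 = 24*2 - 24 = 24, d_2 = (600 - 24^2)/24 = 24/24 = 1, a_2 = floor((24 + 24)/1) = 48.
  m_3 = 1*48 - 24 = 24, d_3 = (600 - 24^2)/1 = 24/1 = 24: (m_3, d_3) = (m_1, d_1) = (24, 24), so from here the quotients repeat a_1, a_2; the period length is 2.
Hence the expansion of sqrt(600) is a_0 = 24 followed by the repeating block 2, 48 (period 2).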